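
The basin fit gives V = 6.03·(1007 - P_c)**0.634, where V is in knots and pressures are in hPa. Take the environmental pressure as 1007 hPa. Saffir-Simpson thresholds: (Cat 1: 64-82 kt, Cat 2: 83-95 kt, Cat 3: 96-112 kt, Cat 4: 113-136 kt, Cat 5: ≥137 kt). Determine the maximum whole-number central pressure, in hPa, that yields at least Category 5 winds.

Category 5 begins at V = 137 kt.
Required ΔP = (137/6.03)^(1/0.634) = 22.720^1.577 ≈ 137.86 hPa.
P_c ≤ 1007 − 137.86 = 869.14, so the highest integer P_c is 869 hPa.

869 hPa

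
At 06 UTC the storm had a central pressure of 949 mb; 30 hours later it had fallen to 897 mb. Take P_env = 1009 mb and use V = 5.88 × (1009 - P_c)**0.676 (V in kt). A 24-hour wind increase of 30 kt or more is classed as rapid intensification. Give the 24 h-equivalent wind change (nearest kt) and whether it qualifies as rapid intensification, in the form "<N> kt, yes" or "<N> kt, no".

V₁: ΔP = 60, V ≈ 5.88 × 60^0.676 ≈ 93.63 kt.
V₂: ΔP = 112, V ≈ 5.88 × 112^0.676 ≈ 142.77 kt.
ΔV over 30 h = 49.14 kt → 24 h equivalent = 49.14 × 24/30 ≈ 39.31 kt.
39 kt ≥ 30 kt ⇒ rapid intensification.

39 kt, yes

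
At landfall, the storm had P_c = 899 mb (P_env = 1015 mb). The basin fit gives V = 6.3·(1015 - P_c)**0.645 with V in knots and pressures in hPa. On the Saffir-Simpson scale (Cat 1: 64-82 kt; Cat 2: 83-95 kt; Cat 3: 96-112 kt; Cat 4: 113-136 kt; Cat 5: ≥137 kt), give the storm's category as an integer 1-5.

ΔP = 1015 − 899 = 116 mb.
V ≈ 6.3 × 116^0.645 = 6.3 × 21.46 ≈ 135 kt.
135 kt falls in the Category 4 band.

4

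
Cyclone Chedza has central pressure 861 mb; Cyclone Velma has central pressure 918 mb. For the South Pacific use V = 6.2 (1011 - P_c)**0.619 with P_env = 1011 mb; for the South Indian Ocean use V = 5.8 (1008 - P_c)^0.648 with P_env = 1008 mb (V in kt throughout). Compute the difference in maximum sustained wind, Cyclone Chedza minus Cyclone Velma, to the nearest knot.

31 kt

Cyclone Chedza: ΔP = 150; V ≈ 6.2 × 150^0.619 ≈ 137.85 kt.
Cyclone Velma: ΔP = 90; V ≈ 5.8 × 90^0.648 ≈ 107.10 kt.
Difference ≈ 137.85 − 107.10 = 30.75 → 31 kt.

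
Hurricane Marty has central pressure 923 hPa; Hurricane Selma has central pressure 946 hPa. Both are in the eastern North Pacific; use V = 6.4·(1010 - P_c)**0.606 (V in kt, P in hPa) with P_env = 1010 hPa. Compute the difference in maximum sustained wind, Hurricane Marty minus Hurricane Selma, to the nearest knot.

Hurricane Marty: ΔP = 87; V ≈ 6.4 × 87^0.606 ≈ 95.84 kt.
Hurricane Selma: ΔP = 64; V ≈ 6.4 × 64^0.606 ≈ 79.57 kt.
Difference ≈ 95.84 − 79.57 = 16.27 → 16 kt.

16 kt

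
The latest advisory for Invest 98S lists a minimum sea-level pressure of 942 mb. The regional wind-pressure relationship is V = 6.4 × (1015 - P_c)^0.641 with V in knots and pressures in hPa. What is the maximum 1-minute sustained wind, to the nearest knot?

100 kt

ΔP = 1015 − 942 = 73 mb.
73^0.641 ≈ 15.646.
V ≈ 6.4 × 15.646 ≈ 100.1 kt.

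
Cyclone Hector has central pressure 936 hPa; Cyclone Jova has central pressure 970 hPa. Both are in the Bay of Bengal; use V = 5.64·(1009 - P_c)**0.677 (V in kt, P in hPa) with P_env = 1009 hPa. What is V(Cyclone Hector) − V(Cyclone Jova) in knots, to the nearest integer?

Cyclone Hector: ΔP = 73; V ≈ 5.64 × 73^0.677 ≈ 102.98 kt.
Cyclone Jova: ΔP = 39; V ≈ 5.64 × 39^0.677 ≈ 67.36 kt.
Difference ≈ 102.98 − 67.36 = 35.62 → 36 kt.

36 kt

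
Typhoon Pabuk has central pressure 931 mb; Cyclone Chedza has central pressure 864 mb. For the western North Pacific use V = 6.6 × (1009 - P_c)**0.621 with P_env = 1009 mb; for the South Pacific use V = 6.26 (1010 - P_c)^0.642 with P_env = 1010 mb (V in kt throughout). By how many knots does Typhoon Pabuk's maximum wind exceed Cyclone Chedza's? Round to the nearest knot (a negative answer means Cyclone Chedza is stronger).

Typhoon Pabuk: ΔP = 78; V ≈ 6.6 × 78^0.621 ≈ 98.75 kt.
Cyclone Chedza: ΔP = 146; V ≈ 6.26 × 146^0.642 ≈ 153.49 kt.
Difference ≈ 98.75 − 153.49 = -54.74 → -55 kt.

-55 kt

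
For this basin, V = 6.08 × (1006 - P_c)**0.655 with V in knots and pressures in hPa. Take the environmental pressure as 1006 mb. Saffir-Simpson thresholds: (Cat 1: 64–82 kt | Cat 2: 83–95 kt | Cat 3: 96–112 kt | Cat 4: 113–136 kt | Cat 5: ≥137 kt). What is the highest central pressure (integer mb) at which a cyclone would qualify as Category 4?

Category 4 begins at V = 113 kt.
Required ΔP = (113/6.08)^(1/0.655) = 18.586^1.527 ≈ 86.63 mb.
P_c ≤ 1006 − 86.63 = 919.37, so the highest integer P_c is 919 mb.

919 mb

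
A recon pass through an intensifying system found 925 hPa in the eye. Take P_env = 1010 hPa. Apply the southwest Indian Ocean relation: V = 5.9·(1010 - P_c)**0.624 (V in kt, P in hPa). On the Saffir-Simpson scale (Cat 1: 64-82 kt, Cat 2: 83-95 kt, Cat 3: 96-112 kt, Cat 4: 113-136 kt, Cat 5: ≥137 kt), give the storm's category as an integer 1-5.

ΔP = 1010 − 925 = 85 hPa.
V ≈ 5.9 × 85^0.624 = 5.9 × 15.99 ≈ 94 kt.
94 kt falls in the Category 2 band.

2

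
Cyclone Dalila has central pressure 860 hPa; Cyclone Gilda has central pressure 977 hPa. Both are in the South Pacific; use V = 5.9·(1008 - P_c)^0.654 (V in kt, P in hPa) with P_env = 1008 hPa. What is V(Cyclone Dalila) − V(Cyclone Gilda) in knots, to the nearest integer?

Cyclone Dalila: ΔP = 148; V ≈ 5.9 × 148^0.654 ≈ 154.95 kt.
Cyclone Gilda: ΔP = 31; V ≈ 5.9 × 31^0.654 ≈ 55.74 kt.
Difference ≈ 154.95 − 55.74 = 99.21 → 99 kt.

99 kt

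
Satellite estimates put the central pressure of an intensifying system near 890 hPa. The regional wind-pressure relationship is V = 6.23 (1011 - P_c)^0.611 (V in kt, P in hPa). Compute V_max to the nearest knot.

117 kt

ΔP = 1011 − 890 = 121 hPa.
121^0.611 ≈ 18.732.
V ≈ 6.23 × 18.732 ≈ 116.7 kt.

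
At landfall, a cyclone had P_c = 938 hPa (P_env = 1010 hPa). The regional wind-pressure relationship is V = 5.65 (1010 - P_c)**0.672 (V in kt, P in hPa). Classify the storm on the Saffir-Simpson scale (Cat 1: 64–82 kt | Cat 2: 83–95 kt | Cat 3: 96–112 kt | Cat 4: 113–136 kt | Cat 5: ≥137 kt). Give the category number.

3

ΔP = 1010 − 938 = 72 hPa.
V ≈ 5.65 × 72^0.672 = 5.65 × 17.71 ≈ 100 kt.
100 kt falls in the Category 3 band.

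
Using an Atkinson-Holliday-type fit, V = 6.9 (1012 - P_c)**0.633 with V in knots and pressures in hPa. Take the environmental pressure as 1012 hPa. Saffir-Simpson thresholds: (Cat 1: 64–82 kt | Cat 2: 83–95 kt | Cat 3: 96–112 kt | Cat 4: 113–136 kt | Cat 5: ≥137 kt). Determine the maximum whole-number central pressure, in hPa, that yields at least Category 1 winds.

978 hPa

Category 1 begins at V = 64 kt.
Required ΔP = (64/6.9)^(1/0.633) = 9.275^1.580 ≈ 33.74 hPa.
P_c ≤ 1012 − 33.74 = 978.26, so the highest integer P_c is 978 hPa.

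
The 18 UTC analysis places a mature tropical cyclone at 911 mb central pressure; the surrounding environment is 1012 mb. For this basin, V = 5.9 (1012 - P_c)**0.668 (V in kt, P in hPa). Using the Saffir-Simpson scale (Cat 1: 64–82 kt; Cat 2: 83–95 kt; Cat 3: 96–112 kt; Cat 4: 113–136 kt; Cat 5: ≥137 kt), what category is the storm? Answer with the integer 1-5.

ΔP = 1012 − 911 = 101 mb.
V ≈ 5.9 × 101^0.668 = 5.9 × 21.82 ≈ 129 kt.
129 kt falls in the Category 4 band.

4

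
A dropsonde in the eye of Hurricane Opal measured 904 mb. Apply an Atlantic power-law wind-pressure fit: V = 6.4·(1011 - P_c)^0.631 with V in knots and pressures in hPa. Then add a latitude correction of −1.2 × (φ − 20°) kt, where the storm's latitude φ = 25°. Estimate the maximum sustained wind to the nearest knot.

ΔP = 1011 − 904 = 107 mb.
107^0.631 ≈ 19.078.
V ≈ 6.4 × 19.078 ≈ 122.1 kt.
Latitude correction: −1.2 × (25 − 20) = -6 kt.
Corrected V ≈ 116.1 kt → 116 kt.

116 kt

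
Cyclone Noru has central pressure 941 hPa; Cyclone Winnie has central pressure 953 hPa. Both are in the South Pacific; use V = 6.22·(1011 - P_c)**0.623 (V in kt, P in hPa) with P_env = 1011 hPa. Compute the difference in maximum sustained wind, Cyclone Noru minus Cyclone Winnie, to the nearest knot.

10 kt

Cyclone Noru: ΔP = 70; V ≈ 6.22 × 70^0.623 ≈ 87.76 kt.
Cyclone Winnie: ΔP = 58; V ≈ 6.22 × 58^0.623 ≈ 78.06 kt.
Difference ≈ 87.76 − 78.06 = 9.70 → 10 kt.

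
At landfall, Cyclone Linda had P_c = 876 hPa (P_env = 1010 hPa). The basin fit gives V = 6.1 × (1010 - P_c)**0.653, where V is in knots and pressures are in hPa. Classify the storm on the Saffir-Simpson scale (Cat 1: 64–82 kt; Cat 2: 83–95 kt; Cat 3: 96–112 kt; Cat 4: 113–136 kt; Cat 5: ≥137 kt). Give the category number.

ΔP = 1010 − 876 = 134 hPa.
V ≈ 6.1 × 134^0.653 = 6.1 × 24.49 ≈ 149 kt.
149 kt falls in the Category 5 band.

5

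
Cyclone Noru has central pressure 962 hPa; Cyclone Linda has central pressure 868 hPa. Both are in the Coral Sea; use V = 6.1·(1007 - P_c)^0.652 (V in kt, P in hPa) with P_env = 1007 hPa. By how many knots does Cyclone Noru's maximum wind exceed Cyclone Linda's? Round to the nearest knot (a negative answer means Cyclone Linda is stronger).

-79 kt

Cyclone Noru: ΔP = 45; V ≈ 6.1 × 45^0.652 ≈ 72.98 kt.
Cyclone Linda: ΔP = 139; V ≈ 6.1 × 139^0.652 ≈ 152.26 kt.
Difference ≈ 72.98 − 152.26 = -79.28 → -79 kt.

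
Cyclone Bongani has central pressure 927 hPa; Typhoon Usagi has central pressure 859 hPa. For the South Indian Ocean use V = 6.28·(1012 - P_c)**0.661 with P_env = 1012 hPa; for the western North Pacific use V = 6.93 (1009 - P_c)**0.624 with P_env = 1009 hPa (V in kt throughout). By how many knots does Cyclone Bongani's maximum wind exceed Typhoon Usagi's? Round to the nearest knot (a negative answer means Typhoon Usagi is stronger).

Cyclone Bongani: ΔP = 85; V ≈ 6.28 × 85^0.661 ≈ 118.39 kt.
Typhoon Usagi: ΔP = 150; V ≈ 6.93 × 150^0.624 ≈ 157.98 kt.
Difference ≈ 118.39 − 157.98 = -39.59 → -40 kt.

-40 kt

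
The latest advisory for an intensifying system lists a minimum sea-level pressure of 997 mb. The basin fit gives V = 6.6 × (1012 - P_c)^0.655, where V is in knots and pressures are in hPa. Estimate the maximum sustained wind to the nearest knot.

ΔP = 1012 − 997 = 15 mb.
15^0.655 ≈ 5.893.
V ≈ 6.6 × 5.893 ≈ 38.9 kt.

39 kt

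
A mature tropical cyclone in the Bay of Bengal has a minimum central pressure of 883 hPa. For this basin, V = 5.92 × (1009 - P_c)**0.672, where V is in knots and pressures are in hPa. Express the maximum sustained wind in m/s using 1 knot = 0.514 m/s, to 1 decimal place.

ΔP = 1009 − 883 = 126 hPa.
V ≈ 5.92 × 126^0.672 = 5.92 × 25.790 ≈ 152.676 kt.
152.676 × 0.514 ≈ 78.48 m/s → 78.5 m/s.

78.5 m/s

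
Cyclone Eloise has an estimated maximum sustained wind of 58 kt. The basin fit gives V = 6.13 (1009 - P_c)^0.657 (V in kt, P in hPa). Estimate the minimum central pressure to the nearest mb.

978 mb

ΔP = (V / 6.13)^(1/0.657) = (58/6.13)^1.522.
58/6.13 = 9.462; 9.462^1.522 ≈ 30.58 mb.
P_c = 1009 − 30.58 = 978.42 ≈ 978 mb.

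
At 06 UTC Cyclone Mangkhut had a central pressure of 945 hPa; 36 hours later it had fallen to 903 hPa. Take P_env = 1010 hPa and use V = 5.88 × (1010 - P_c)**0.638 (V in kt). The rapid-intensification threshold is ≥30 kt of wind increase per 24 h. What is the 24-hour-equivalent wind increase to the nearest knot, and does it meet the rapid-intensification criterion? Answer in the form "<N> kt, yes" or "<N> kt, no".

21 kt, no

V₁: ΔP = 65, V ≈ 5.88 × 65^0.638 ≈ 84.34 kt.
V₂: ΔP = 107, V ≈ 5.88 × 107^0.638 ≈ 115.91 kt.
ΔV over 36 h = 31.57 kt → 24 h equivalent = 31.57 × 24/36 ≈ 21.05 kt.
21 kt < 30 kt ⇒ not rapid intensification.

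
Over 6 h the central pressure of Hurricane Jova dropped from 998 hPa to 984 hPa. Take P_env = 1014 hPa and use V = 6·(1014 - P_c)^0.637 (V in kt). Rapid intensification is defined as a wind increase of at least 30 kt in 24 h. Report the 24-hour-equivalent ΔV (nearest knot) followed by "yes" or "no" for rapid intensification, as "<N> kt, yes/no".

V₁: ΔP = 16, V ≈ 6 × 16^0.637 ≈ 35.09 kt.
V₂: ΔP = 30, V ≈ 6 × 30^0.637 ≈ 52.37 kt.
ΔV over 6 h = 17.28 kt → 24 h equivalent = 17.28 × 24/6 ≈ 69.12 kt.
69 kt ≥ 30 kt ⇒ rapid intensification.

69 kt, yes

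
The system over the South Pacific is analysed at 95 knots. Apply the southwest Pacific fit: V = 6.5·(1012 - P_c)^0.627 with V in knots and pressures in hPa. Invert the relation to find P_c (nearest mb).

940 mb

ΔP = (V / 6.5)^(1/0.627) = (95/6.5)^1.595.
95/6.5 = 14.615; 14.615^1.595 ≈ 72.07 mb.
P_c = 1012 − 72.07 = 939.93 ≈ 940 mb.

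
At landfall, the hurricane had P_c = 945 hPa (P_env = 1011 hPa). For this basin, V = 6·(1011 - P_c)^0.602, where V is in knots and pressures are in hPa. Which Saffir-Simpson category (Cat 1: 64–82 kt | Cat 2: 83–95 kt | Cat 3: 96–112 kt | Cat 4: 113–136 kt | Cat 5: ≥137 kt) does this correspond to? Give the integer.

1

ΔP = 1011 − 945 = 66 hPa.
V ≈ 6 × 66^0.602 = 6 × 12.46 ≈ 75 kt.
75 kt falls in the Category 1 band.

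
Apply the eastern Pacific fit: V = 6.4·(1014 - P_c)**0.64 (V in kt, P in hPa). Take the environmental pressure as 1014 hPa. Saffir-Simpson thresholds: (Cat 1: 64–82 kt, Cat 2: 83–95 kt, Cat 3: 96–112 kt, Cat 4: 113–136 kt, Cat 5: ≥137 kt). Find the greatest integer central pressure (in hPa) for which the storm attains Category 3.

945 hPa

Category 3 begins at V = 96 kt.
Required ΔP = (96/6.4)^(1/0.64) = 15.000^1.562 ≈ 68.81 hPa.
P_c ≤ 1014 − 68.81 = 945.19, so the highest integer P_c is 945 hPa.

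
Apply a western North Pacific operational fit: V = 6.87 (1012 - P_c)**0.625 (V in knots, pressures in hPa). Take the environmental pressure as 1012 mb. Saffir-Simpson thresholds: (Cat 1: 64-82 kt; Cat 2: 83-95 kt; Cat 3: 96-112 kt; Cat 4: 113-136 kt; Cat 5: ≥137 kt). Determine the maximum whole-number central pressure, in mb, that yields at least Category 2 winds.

Category 2 begins at V = 83 kt.
Required ΔP = (83/6.87)^(1/0.625) = 12.082^1.600 ≈ 53.88 mb.
P_c ≤ 1012 − 53.88 = 958.12, so the highest integer P_c is 958 mb.

958 mb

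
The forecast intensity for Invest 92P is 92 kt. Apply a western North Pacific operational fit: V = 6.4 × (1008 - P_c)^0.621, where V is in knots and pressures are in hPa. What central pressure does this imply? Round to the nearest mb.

935 mb

ΔP = (V / 6.4)^(1/0.621) = (92/6.4)^1.610.
92/6.4 = 14.375; 14.375^1.610 ≈ 73.13 mb.
P_c = 1008 − 73.13 = 934.87 ≈ 935 mb.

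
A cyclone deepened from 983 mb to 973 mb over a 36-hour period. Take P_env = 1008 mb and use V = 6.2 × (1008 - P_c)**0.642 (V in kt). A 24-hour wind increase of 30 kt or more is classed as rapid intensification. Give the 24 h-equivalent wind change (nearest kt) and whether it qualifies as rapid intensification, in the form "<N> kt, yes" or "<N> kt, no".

8 kt, no

V₁: ΔP = 25, V ≈ 6.2 × 25^0.642 ≈ 48.96 kt.
V₂: ΔP = 35, V ≈ 6.2 × 35^0.642 ≈ 60.77 kt.
ΔV over 36 h = 11.81 kt → 24 h equivalent = 11.81 × 24/36 ≈ 7.87 kt.
8 kt < 30 kt ⇒ not rapid intensification.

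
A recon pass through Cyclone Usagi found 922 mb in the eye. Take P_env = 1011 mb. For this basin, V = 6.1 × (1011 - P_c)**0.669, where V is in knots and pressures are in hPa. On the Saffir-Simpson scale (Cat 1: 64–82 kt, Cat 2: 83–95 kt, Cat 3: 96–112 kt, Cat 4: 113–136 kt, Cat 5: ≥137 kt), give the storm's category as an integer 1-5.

ΔP = 1011 − 922 = 89 mb.
V ≈ 6.1 × 89^0.669 = 6.1 × 20.14 ≈ 123 kt.
123 kt falls in the Category 4 band.

4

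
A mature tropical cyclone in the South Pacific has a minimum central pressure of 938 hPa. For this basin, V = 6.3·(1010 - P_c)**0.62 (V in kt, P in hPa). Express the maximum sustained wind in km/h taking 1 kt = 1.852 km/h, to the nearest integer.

165 km/h

ΔP = 1010 − 938 = 72 hPa.
V ≈ 6.3 × 72^0.62 = 6.3 × 14.176 ≈ 89.307 kt.
89.307 × 1.852 ≈ 165.40 km/h → 165 km/h.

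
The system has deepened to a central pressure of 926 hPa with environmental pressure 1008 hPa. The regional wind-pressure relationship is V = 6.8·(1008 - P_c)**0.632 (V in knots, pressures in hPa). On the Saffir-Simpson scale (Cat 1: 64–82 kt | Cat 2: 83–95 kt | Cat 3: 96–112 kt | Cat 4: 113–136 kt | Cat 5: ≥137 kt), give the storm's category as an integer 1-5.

3

ΔP = 1008 − 926 = 82 hPa.
V ≈ 6.8 × 82^0.632 = 6.8 × 16.20 ≈ 110 kt.
110 kt falls in the Category 3 band.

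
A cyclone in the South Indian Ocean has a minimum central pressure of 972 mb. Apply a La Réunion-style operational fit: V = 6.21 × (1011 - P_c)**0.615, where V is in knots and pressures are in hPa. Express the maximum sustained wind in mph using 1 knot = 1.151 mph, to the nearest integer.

68 mph

ΔP = 1011 − 972 = 39 mb.
V ≈ 6.21 × 39^0.615 = 6.21 × 9.517 ≈ 59.101 kt.
59.101 × 1.151 ≈ 68.03 mph → 68 mph.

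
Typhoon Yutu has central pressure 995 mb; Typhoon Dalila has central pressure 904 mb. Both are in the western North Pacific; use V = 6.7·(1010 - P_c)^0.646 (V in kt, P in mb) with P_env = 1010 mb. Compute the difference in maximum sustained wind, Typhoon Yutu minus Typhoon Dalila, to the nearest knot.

-98 kt

Typhoon Yutu: ΔP = 15; V ≈ 6.7 × 15^0.646 ≈ 38.53 kt.
Typhoon Dalila: ΔP = 106; V ≈ 6.7 × 106^0.646 ≈ 136.28 kt.
Difference ≈ 38.53 − 136.28 = -97.75 → -98 kt.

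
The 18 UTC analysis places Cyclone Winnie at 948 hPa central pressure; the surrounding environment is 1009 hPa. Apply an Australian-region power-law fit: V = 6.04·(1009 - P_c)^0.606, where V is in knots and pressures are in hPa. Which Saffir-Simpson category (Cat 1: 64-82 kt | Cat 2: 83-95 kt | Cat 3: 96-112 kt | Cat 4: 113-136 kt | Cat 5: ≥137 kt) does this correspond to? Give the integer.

1

ΔP = 1009 − 948 = 61 hPa.
V ≈ 6.04 × 61^0.606 = 6.04 × 12.08 ≈ 73 kt.
73 kt falls in the Category 1 band.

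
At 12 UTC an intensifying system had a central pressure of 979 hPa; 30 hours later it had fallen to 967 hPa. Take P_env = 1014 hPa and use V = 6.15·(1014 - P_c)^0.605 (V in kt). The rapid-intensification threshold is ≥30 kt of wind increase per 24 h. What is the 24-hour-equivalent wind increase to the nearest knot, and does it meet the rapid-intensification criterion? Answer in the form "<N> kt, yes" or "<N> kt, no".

V₁: ΔP = 35, V ≈ 6.15 × 35^0.605 ≈ 52.85 kt.
V₂: ΔP = 47, V ≈ 6.15 × 47^0.605 ≈ 63.17 kt.
ΔV over 30 h = 10.32 kt → 24 h equivalent = 10.32 × 24/30 ≈ 8.26 kt.
8 kt < 30 kt ⇒ not rapid intensification.

8 kt, no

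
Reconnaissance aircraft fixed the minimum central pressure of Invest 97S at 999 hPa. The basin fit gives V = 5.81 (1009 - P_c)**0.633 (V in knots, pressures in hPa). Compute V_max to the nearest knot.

ΔP = 1009 − 999 = 10 hPa.
10^0.633 ≈ 4.295.
V ≈ 5.81 × 4.295 ≈ 25.0 kt.

25 kt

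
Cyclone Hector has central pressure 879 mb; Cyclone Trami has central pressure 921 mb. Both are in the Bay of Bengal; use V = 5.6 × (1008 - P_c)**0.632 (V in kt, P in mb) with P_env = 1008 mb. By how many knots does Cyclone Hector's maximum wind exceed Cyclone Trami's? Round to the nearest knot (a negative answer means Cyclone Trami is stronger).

27 kt

Cyclone Hector: ΔP = 129; V ≈ 5.6 × 129^0.632 ≈ 120.80 kt.
Cyclone Trami: ΔP = 87; V ≈ 5.6 × 87^0.632 ≈ 94.18 kt.
Difference ≈ 120.80 − 94.18 = 26.62 → 27 kt.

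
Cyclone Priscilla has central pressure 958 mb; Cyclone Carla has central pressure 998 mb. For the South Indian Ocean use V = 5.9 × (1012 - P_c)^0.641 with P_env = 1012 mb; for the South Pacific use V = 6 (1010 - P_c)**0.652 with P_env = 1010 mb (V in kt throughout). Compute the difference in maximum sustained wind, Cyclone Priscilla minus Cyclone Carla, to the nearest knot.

Cyclone Priscilla: ΔP = 54; V ≈ 5.9 × 54^0.641 ≈ 76.09 kt.
Cyclone Carla: ΔP = 12; V ≈ 6 × 12^0.652 ≈ 30.32 kt.
Difference ≈ 76.09 − 30.32 = 45.77 → 46 kt.

46 kt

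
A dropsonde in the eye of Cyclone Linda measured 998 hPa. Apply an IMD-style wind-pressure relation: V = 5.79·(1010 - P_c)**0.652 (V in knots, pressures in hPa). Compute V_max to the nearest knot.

29 kt

ΔP = 1010 − 998 = 12 hPa.
12^0.652 ≈ 5.054.
V ≈ 5.79 × 5.054 ≈ 29.3 kt.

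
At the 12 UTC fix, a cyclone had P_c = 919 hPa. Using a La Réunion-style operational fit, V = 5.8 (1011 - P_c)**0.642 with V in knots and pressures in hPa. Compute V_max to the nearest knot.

106 kt

ΔP = 1011 − 919 = 92 hPa.
92^0.642 ≈ 18.229.
V ≈ 5.8 × 18.229 ≈ 105.7 kt.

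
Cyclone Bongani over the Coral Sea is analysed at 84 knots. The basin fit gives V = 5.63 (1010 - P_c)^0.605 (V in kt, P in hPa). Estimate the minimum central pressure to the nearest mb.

923 mb

ΔP = (V / 5.63)^(1/0.605) = (84/5.63)^1.653.
84/5.63 = 14.920; 14.920^1.653 ≈ 87.12 mb.
P_c = 1010 − 87.12 = 922.88 ≈ 923 mb.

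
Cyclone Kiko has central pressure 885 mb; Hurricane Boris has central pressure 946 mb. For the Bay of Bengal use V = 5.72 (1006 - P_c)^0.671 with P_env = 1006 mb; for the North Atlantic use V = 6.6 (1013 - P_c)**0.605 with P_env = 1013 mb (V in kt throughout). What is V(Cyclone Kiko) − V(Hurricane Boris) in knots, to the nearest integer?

59 kt

Cyclone Kiko: ΔP = 121; V ≈ 5.72 × 121^0.671 ≈ 142.87 kt.
Hurricane Boris: ΔP = 67; V ≈ 6.6 × 67^0.605 ≈ 84.01 kt.
Difference ≈ 142.87 − 84.01 = 58.86 → 59 kt.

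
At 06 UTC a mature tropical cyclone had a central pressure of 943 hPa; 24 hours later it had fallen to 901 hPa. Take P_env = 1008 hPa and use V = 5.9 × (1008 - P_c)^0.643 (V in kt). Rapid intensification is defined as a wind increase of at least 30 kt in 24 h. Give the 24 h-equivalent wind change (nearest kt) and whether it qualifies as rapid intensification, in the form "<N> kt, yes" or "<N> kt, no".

33 kt, yes

V₁: ΔP = 65, V ≈ 5.9 × 65^0.643 ≈ 86.41 kt.
V₂: ΔP = 107, V ≈ 5.9 × 107^0.643 ≈ 119.05 kt.
ΔV over 24 h = 32.64 kt → 24 h equivalent = 32.64 × 24/24 ≈ 32.64 kt.
33 kt ≥ 30 kt ⇒ rapid intensification.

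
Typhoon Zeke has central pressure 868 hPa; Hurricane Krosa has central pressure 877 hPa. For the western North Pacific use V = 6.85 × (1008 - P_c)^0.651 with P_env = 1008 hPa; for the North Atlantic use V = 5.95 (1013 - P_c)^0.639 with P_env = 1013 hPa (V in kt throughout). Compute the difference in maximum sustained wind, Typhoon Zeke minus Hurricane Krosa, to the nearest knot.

34 kt

Typhoon Zeke: ΔP = 140; V ≈ 6.85 × 140^0.651 ≈ 170.93 kt.
Hurricane Krosa: ΔP = 136; V ≈ 5.95 × 136^0.639 ≈ 137.36 kt.
Difference ≈ 170.93 − 137.36 = 33.57 → 34 kt.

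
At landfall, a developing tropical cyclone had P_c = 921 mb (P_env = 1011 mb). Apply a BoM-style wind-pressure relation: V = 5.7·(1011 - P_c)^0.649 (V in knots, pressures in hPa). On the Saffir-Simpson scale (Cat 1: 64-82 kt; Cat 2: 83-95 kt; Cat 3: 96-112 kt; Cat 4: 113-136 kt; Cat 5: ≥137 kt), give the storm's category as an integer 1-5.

ΔP = 1011 − 921 = 90 mb.
V ≈ 5.7 × 90^0.649 = 5.7 × 18.55 ≈ 106 kt.
106 kt falls in the Category 3 band.

3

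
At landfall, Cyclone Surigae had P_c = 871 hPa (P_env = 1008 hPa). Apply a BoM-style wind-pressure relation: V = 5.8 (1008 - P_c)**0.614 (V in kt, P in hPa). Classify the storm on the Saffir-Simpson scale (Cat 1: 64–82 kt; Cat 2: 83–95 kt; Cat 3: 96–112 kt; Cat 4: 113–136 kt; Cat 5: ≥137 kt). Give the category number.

ΔP = 1008 − 871 = 137 hPa.
V ≈ 5.8 × 137^0.614 = 5.8 × 20.51 ≈ 119 kt.
119 kt falls in the Category 4 band.

4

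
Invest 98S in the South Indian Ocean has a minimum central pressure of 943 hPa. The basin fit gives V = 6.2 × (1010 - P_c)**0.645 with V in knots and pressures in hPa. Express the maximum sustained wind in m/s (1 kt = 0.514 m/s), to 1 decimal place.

48.0 m/s

ΔP = 1010 − 943 = 67 hPa.
V ≈ 6.2 × 67^0.645 = 6.2 × 15.060 ≈ 93.371 kt.
93.371 × 0.514 ≈ 47.99 m/s → 48.0 m/s.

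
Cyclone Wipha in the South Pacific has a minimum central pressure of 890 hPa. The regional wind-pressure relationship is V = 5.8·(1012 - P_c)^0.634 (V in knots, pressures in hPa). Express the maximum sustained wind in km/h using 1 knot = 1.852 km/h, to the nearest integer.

ΔP = 1012 − 890 = 122 hPa.
V ≈ 5.8 × 122^0.634 = 5.8 × 21.026 ≈ 121.950 kt.
121.950 × 1.852 ≈ 225.85 km/h → 226 km/h.

226 km/h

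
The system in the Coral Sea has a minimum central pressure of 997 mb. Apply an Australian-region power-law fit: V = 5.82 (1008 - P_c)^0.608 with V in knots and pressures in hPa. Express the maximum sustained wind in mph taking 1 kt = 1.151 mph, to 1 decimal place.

28.8 mph

ΔP = 1008 − 997 = 11 mb.
V ≈ 5.82 × 11^0.608 = 5.82 × 4.297 ≈ 25.009 kt.
25.009 × 1.151 ≈ 28.78 mph → 28.8 mph.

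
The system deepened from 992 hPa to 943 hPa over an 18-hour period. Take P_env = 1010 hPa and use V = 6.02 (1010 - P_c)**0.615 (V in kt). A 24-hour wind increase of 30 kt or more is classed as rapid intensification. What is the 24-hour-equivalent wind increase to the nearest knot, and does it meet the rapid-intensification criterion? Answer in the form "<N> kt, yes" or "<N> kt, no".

V₁: ΔP = 18, V ≈ 6.02 × 18^0.615 ≈ 35.61 kt.
V₂: ΔP = 67, V ≈ 6.02 × 67^0.615 ≈ 79.92 kt.
ΔV over 18 h = 44.31 kt → 24 h equivalent = 44.31 × 24/18 ≈ 59.08 kt.
59 kt ≥ 30 kt ⇒ rapid intensification.

59 kt, yes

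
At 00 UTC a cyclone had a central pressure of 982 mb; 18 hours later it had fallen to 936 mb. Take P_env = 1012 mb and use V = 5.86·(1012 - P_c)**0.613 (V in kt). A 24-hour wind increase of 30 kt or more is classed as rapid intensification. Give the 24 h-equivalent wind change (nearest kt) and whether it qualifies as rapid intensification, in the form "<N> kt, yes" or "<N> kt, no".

V₁: ΔP = 30, V ≈ 5.86 × 30^0.613 ≈ 47.14 kt.
V₂: ΔP = 76, V ≈ 5.86 × 76^0.613 ≈ 83.34 kt.
ΔV over 18 h = 36.20 kt → 24 h equivalent = 36.20 × 24/18 ≈ 48.27 kt.
48 kt ≥ 30 kt ⇒ rapid intensification.

48 kt, yes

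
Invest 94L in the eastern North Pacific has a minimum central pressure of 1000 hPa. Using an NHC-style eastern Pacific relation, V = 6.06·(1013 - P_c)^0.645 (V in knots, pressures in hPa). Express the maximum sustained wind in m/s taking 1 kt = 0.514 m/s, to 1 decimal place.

ΔP = 1013 − 1000 = 13 hPa.
V ≈ 6.06 × 13^0.645 = 6.06 × 5.230 ≈ 31.693 kt.
31.693 × 0.514 ≈ 16.29 m/s → 16.3 m/s.

16.3 m/s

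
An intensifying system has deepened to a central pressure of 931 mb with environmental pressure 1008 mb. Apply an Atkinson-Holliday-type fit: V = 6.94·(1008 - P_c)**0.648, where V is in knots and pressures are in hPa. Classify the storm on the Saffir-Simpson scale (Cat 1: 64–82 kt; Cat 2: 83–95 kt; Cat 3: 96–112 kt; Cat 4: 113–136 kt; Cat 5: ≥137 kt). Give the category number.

4

ΔP = 1008 − 931 = 77 mb.
V ≈ 6.94 × 77^0.648 = 6.94 × 16.69 ≈ 116 kt.
116 kt falls in the Category 4 band.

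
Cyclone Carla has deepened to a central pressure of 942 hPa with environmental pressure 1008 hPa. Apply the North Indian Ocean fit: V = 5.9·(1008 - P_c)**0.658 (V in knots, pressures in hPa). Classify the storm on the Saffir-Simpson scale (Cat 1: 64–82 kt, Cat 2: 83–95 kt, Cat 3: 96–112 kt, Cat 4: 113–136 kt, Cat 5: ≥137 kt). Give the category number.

ΔP = 1008 − 942 = 66 hPa.
V ≈ 5.9 × 66^0.658 = 5.9 × 15.75 ≈ 93 kt.
93 kt falls in the Category 2 band.

2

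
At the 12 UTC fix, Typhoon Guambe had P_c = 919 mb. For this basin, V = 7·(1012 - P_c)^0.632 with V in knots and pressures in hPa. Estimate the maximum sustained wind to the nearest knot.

ΔP = 1012 − 919 = 93 mb.
93^0.632 ≈ 17.542.
V ≈ 7 × 17.542 ≈ 122.8 kt.

123 kt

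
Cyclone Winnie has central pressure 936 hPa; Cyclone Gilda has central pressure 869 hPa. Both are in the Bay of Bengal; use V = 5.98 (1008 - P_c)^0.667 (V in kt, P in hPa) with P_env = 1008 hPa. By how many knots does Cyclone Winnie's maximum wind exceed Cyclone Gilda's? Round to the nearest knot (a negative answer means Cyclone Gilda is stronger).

-57 kt

Cyclone Winnie: ΔP = 72; V ≈ 5.98 × 72^0.667 ≈ 103.64 kt.
Cyclone Gilda: ΔP = 139; V ≈ 5.98 × 139^0.667 ≈ 160.73 kt.
Difference ≈ 103.64 − 160.73 = -57.09 → -57 kt.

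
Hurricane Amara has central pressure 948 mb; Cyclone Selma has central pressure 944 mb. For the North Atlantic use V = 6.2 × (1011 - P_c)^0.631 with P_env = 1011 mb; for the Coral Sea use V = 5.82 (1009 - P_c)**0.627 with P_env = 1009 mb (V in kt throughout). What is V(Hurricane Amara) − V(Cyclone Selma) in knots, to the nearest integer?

5 kt

Hurricane Amara: ΔP = 63; V ≈ 6.2 × 63^0.631 ≈ 84.68 kt.
Cyclone Selma: ΔP = 65; V ≈ 5.82 × 65^0.627 ≈ 79.73 kt.
Difference ≈ 84.68 − 79.73 = 4.95 → 5 kt.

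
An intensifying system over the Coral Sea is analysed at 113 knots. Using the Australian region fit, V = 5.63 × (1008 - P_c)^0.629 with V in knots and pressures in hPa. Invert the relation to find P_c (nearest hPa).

890 hPa

ΔP = (V / 5.63)^(1/0.629) = (113/5.63)^1.590.
113/5.63 = 20.071; 20.071^1.590 ≈ 117.72 hPa.
P_c = 1008 − 117.72 = 890.28 ≈ 890 hPa.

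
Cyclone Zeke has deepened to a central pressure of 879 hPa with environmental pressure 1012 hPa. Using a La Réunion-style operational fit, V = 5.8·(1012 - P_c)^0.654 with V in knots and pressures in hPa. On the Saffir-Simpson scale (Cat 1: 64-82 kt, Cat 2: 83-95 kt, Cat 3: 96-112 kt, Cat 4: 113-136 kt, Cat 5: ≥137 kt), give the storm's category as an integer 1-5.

5

ΔP = 1012 − 879 = 133 hPa.
V ≈ 5.8 × 133^0.654 = 5.8 × 24.49 ≈ 142 kt.
142 kt falls in the Category 5 band.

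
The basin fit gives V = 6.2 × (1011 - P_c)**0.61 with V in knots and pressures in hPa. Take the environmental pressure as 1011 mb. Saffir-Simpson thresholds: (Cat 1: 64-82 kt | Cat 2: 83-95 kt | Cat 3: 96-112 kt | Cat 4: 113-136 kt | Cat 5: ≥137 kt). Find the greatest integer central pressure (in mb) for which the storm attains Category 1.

Category 1 begins at V = 64 kt.
Required ΔP = (64/6.2)^(1/0.61) = 10.323^1.639 ≈ 45.91 mb.
P_c ≤ 1011 − 45.91 = 965.09, so the highest integer P_c is 965 mb.

965 mb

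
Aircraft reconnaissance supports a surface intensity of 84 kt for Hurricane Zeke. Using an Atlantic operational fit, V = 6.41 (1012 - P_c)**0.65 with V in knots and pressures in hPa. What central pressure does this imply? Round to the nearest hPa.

960 hPa

ΔP = (V / 6.41)^(1/0.65) = (84/6.41)^1.538.
84/6.41 = 13.105; 13.105^1.538 ≈ 52.37 hPa.
P_c = 1012 − 52.37 = 959.63 ≈ 960 hPa.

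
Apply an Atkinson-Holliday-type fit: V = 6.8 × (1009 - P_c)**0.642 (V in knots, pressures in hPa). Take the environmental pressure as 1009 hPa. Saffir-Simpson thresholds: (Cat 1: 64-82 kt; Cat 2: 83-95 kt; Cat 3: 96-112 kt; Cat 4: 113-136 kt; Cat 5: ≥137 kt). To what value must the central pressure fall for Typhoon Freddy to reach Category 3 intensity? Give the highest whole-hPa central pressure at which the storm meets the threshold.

947 hPa

Category 3 begins at V = 96 kt.
Required ΔP = (96/6.8)^(1/0.642) = 14.118^1.558 ≈ 61.79 hPa.
P_c ≤ 1009 − 61.79 = 947.21, so the highest integer P_c is 947 hPa.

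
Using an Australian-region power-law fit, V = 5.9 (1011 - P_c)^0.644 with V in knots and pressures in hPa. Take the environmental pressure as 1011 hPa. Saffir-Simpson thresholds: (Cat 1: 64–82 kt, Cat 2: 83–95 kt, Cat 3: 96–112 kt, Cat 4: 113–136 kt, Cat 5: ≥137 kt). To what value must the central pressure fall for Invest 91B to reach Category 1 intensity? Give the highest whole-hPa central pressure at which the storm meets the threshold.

Category 1 begins at V = 64 kt.
Required ΔP = (64/5.9)^(1/0.644) = 10.847^1.553 ≈ 40.52 hPa.
P_c ≤ 1011 − 40.52 = 970.48, so the highest integer P_c is 970 hPa.

970 hPa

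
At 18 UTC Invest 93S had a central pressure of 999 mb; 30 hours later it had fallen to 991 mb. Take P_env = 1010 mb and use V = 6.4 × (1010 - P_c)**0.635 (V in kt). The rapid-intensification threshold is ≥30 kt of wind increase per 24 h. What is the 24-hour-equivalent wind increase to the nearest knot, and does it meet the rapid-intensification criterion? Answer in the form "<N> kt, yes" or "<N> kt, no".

10 kt, no

V₁: ΔP = 11, V ≈ 6.4 × 11^0.635 ≈ 29.34 kt.
V₂: ΔP = 19, V ≈ 6.4 × 19^0.635 ≈ 41.51 kt.
ΔV over 30 h = 12.17 kt → 24 h equivalent = 12.17 × 24/30 ≈ 9.74 kt.
10 kt < 30 kt ⇒ not rapid intensification.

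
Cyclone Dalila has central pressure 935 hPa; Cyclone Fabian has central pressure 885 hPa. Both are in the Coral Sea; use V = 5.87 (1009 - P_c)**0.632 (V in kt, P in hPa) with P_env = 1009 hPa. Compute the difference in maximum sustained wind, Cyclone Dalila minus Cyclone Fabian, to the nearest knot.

Cyclone Dalila: ΔP = 74; V ≈ 5.87 × 74^0.632 ≈ 89.12 kt.
Cyclone Fabian: ΔP = 124; V ≈ 5.87 × 124^0.632 ≈ 123.50 kt.
Difference ≈ 89.12 − 123.50 = -34.38 → -34 kt.

-34 kt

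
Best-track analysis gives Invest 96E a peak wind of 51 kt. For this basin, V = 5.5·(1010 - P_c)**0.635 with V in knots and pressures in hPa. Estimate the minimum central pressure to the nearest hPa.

977 hPa

ΔP = (V / 5.5)^(1/0.635) = (51/5.5)^1.575.
51/5.5 = 9.273; 9.273^1.575 ≈ 33.36 hPa.
P_c = 1010 − 33.36 = 976.64 ≈ 977 hPa.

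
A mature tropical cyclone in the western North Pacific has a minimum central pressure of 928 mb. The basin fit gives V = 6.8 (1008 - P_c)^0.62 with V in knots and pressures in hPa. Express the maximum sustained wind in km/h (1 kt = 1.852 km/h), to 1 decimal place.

190.6 km/h

ΔP = 1008 − 928 = 80 mb.
V ≈ 6.8 × 80^0.62 = 6.8 × 15.133 ≈ 102.902 kt.
102.902 × 1.852 ≈ 190.57 km/h → 190.6 km/h.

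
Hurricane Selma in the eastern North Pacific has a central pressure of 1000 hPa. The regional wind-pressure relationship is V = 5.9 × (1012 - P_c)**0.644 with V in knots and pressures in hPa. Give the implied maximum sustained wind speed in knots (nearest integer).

29 kt

ΔP = 1012 − 1000 = 12 hPa.
12^0.644 ≈ 4.954.
V ≈ 5.9 × 4.954 ≈ 29.2 kt.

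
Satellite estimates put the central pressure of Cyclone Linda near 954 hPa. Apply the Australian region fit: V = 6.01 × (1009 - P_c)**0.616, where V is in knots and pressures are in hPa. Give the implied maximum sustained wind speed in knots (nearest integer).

ΔP = 1009 − 954 = 55 hPa.
55^0.616 ≈ 11.805.
V ≈ 6.01 × 11.805 ≈ 70.9 kt.

71 kt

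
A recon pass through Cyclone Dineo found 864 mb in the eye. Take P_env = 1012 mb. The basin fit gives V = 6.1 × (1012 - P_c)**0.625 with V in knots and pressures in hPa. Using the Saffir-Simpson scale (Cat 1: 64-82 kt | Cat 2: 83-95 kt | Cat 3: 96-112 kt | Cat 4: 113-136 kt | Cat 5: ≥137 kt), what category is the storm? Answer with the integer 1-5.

5

ΔP = 1012 − 864 = 148 mb.
V ≈ 6.1 × 148^0.625 = 6.1 × 22.72 ≈ 139 kt.
139 kt falls in the Category 5 band.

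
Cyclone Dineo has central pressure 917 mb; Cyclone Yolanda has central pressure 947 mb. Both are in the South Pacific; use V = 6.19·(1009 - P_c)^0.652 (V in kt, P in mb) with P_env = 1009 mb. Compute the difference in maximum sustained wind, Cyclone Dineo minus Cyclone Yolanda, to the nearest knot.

27 kt

Cyclone Dineo: ΔP = 92; V ≈ 6.19 × 92^0.652 ≈ 118.05 kt.
Cyclone Yolanda: ΔP = 62; V ≈ 6.19 × 62^0.652 ≈ 91.27 kt.
Difference ≈ 118.05 − 91.27 = 26.78 → 27 kt.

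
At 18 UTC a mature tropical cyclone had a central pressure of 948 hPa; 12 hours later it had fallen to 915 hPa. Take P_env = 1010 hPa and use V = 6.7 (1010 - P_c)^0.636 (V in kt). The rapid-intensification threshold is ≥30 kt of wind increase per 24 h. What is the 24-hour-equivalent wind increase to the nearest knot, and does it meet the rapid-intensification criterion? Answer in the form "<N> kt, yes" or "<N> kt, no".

58 kt, yes

V₁: ΔP = 62, V ≈ 6.7 × 62^0.636 ≈ 92.48 kt.
V₂: ΔP = 95, V ≈ 6.7 × 95^0.636 ≈ 121.31 kt.
ΔV over 12 h = 28.83 kt → 24 h equivalent = 28.83 × 24/12 ≈ 57.66 kt.
58 kt ≥ 30 kt ⇒ rapid intensification.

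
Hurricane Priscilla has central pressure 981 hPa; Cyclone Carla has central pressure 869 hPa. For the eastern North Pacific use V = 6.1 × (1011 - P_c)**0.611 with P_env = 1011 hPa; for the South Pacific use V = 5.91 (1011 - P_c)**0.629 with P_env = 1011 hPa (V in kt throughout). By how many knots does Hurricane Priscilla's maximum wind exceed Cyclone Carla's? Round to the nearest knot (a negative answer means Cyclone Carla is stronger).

-85 kt

Hurricane Priscilla: ΔP = 30; V ≈ 6.1 × 30^0.611 ≈ 48.74 kt.
Cyclone Carla: ΔP = 142; V ≈ 5.91 × 142^0.629 ≈ 133.47 kt.
Difference ≈ 48.74 − 133.47 = -84.73 → -85 kt.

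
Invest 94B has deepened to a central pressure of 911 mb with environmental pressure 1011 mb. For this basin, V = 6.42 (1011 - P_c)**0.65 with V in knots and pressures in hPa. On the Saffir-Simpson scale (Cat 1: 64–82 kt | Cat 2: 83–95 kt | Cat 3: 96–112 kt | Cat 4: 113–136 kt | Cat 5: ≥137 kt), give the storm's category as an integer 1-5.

4

ΔP = 1011 − 911 = 100 mb.
V ≈ 6.42 × 100^0.65 = 6.42 × 19.95 ≈ 128 kt.
128 kt falls in the Category 4 band.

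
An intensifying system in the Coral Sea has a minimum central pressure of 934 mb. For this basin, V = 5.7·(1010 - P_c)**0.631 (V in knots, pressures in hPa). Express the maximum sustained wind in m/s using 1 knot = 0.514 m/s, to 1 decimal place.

45.0 m/s

ΔP = 1010 − 934 = 76 mb.
V ≈ 5.7 × 76^0.631 = 5.7 × 15.374 ≈ 87.633 kt.
87.633 × 0.514 ≈ 45.04 m/s → 45.0 m/s.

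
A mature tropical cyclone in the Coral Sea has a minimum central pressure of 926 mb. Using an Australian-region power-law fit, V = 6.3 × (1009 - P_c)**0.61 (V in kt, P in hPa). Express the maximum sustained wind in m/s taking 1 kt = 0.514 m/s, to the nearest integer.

ΔP = 1009 − 926 = 83 mb.
V ≈ 6.3 × 83^0.61 = 6.3 × 14.813 ≈ 93.321 kt.
93.321 × 0.514 ≈ 47.97 m/s → 48 m/s.

48 m/s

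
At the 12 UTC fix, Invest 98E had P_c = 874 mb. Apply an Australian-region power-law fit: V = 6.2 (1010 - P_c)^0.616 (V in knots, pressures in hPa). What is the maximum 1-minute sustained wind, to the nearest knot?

128 kt

ΔP = 1010 − 874 = 136 mb.
136^0.616 ≈ 20.619.
V ≈ 6.2 × 20.619 ≈ 127.8 kt.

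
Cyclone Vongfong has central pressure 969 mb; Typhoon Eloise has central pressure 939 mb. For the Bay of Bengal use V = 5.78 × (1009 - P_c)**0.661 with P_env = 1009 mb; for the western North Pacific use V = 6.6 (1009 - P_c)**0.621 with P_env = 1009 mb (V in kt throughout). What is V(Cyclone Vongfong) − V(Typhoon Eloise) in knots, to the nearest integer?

-26 kt

Cyclone Vongfong: ΔP = 40; V ≈ 5.78 × 40^0.661 ≈ 66.20 kt.
Typhoon Eloise: ΔP = 70; V ≈ 6.6 × 70^0.621 ≈ 92.33 kt.
Difference ≈ 66.20 − 92.33 = -26.13 → -26 kt.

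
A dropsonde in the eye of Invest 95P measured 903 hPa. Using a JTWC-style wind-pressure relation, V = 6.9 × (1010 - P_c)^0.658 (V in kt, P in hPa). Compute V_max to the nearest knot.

149 kt

ΔP = 1010 − 903 = 107 hPa.
107^0.658 ≈ 21.644.
V ≈ 6.9 × 21.644 ≈ 149.3 kt.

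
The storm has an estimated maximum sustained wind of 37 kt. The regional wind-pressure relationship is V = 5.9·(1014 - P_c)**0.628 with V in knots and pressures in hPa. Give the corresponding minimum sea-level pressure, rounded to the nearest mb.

995 mb

ΔP = (V / 5.9)^(1/0.628) = (37/5.9)^1.592.
37/5.9 = 6.271; 6.271^1.592 ≈ 18.61 mb.
P_c = 1014 − 18.61 = 995.39 ≈ 995 mb.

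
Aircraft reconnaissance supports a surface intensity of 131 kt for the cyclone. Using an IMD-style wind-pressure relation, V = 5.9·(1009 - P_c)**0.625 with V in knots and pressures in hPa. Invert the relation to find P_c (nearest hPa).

ΔP = (V / 5.9)^(1/0.625) = (131/5.9)^1.600.
131/5.9 = 22.203; 22.203^1.600 ≈ 142.65 hPa.
P_c = 1009 − 142.65 = 866.35 ≈ 866 hPa.

866 hPa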